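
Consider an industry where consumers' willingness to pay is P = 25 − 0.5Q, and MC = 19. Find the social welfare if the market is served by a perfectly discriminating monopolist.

A perfectly discriminating monopolist sells every unit with P(Q) ≥ MC(Q), so output equals the competitive quantity Q = 12. Each buyer pays their reservation price, so CS = 0 and the firm captures all surplus.
TS = 36 (equal to competitive TS).

TS = 36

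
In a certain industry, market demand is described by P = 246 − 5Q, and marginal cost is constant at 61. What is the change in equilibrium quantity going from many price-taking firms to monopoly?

Competitive firms price at marginal cost: P = 61, giving Q = 37.
Monopoly sets MR = MC: 246 − 10Q = 61 ⇒ Q = 18.5, P = 246 − 5·18.5 = 153.5.
Change in equilibrium quantity: 18.5 − 37 = −18.5.

Q falls by 18.5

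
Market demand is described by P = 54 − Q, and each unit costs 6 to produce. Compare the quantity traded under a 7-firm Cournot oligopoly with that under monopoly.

Cournot: Q = 42; Monopoly: Q = 24

Cournot with 7 identical firms: the symmetric best-response condition is 54 − 8q = 6. Each firm produces q = 6, total output Q = 42, price P = 12.
The monopolist equates marginal revenue to marginal cost: 54 − 2Q = 6, so Q = 24. From demand, P = 30.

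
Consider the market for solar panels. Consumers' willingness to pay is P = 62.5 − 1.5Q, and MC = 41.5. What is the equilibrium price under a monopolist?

Monopoly sets MR = MC: 62.5 − 3Q = 41.5 ⇒ Q = 7, P = 62.5 − 1.5·7 = 52.

P = 52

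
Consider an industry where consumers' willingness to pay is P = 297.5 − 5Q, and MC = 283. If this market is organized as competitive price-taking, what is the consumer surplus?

CS = 21.025

Perfect competition: P = MC = 283, so 297.5 − 5Q = 283 and Q = 2.9.
CS = ½·(297.5 − 283)·2.9 = 21.025.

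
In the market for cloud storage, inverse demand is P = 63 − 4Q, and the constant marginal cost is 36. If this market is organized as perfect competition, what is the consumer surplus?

Perfect competition: P = MC = 36, so 63 − 4Q = 36 and Q = 6.75.
CS = ½·(63 − 36)·6.75 = 91.125.

CS = 91.125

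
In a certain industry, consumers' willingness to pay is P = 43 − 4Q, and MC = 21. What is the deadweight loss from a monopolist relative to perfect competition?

Under competition P = MC = 21, so Q = (43 − 21)/4 = 5.5.
Monopoly sets MR = MC: 43 − 8Q = 21 ⇒ Q = 2.75, P = 43 − 4·2.75 = 32.
DWL is the triangle between Q = 2.75 and Q = 5.5: ½·(5.5 − 2.75)·(32 − 21) = 15.125.

DWL = 15.125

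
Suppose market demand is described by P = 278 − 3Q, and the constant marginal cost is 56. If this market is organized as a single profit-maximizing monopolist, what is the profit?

Profit = 4107

Monopoly sets MR = MC: 278 − 6Q = 56 ⇒ Q = 37, P = 278 − 3·37 = 167.
Profit = (167 − 56)·37 = 4107.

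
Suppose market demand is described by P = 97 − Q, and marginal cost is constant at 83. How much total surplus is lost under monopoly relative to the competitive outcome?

DWL = 24.5

Perfect competition: P = MC = 83, so 97 − Q = 83 and Q = 14.
Monopoly sets MR = MC: 97 − 2Q = 83 ⇒ Q = 7, P = 97 − 7 = 90.
DWL is the triangle between Q = 7 and Q = 14: ½·(14 − 7)·(90 − 83) = 24.5.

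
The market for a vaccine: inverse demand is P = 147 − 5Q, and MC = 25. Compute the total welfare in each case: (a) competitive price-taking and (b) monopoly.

Competitive firms price at marginal cost: P = 25, giving Q = 24.4.
CS = ½·(147 − 25)·24.4 = 1488.4; PS = (25 − 25)·24.4 = 0; TS = 1488.4.
Monopoly sets MR = MC: 147 − 10Q = 25 ⇒ Q = 12.2, P = 147 − 5·12.2 = 86.
CS = ½·(147 − 86)·12.2 = 372.1; PS = (86 − 25)·12.2 = 744.2; TS = 1116.3.

Competition: TS = 1488.4; Monopoly: TS = 1116.3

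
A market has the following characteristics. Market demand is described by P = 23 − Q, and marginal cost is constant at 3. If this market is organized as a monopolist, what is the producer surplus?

Monopoly sets MR = MC: 23 − 2Q = 3 ⇒ Q = 10, P = 23 − 10 = 13.
PS = (13 − 3)·10 = 100.

PS = 100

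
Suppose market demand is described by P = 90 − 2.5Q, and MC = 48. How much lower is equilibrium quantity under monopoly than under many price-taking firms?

Q falls by 8.4

Perfect competition: P = MC = 48, so 90 − 2.5Q = 48 and Q = 16.8.
Monopoly sets MR = MC: 90 − 5Q = 48 ⇒ Q = 8.4, P = 90 − 2.5·8.4 = 69.
Change in equilibrium quantity: 8.4 − 16.8 = −8.4.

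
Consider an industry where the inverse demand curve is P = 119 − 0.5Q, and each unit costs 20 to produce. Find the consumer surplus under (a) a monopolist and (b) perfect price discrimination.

Monopoly: CS = 2450.25; Perfect PD: CS = 0

The monopolist equates marginal revenue to marginal cost: 119 − Q = 20, so Q = 99. From demand, P = 69.5.
CS = ½·(119 − 69.5)·99 = 2450.25.
A perfectly discriminating monopolist sells every unit with P(Q) ≥ MC(Q), so output equals the competitive quantity Q = 198. Each buyer pays their reservation price, so CS = 0 and the firm captures all surplus.
CS = 0.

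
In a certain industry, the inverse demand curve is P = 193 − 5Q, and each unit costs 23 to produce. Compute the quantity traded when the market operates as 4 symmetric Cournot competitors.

Q = 27.2

Cournot with 4 identical firms: the symmetric best-response condition is 193 − 25q = 23. Each firm produces q = 6.8, total output Q = 27.2, price P = 57.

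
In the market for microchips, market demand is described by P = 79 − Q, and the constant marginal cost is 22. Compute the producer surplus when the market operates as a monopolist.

PS = 812.25

Monopoly sets MR = MC: 79 − 2Q = 22 ⇒ Q = 28.5, P = 79 − 28.5 = 50.5.
PS = (50.5 − 22)·28.5 = 812.25.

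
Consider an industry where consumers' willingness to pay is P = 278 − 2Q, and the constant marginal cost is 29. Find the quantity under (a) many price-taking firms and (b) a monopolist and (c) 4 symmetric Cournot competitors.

Competition: Q = 124.5; Monopoly: Q = 62.25; Cournot: Q = 99.6

Under competition P = MC = 29, so Q = (278 − 29)/2 = 124.5.
The monopolist equates marginal revenue to marginal cost: 278 − 4Q = 29, so Q = 62.25. From demand, P = 153.5.
In a 4-firm Cournot equilibrium, symmetry and the first-order condition give q = (278 − 29)/(10) = 24.9. So Q = 99.6 and P = 78.8.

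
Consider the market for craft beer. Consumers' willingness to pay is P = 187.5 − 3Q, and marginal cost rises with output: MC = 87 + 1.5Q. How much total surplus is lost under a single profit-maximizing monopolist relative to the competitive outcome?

Competitive equilibrium sets price equal to marginal cost: 187.5 − 3Q = 87 + 1.5Q, so Q = 67/3 and P = 120.5.
The monopolist equates marginal revenue to marginal cost: 187.5 − 6Q = 87 + 1.5Q, so Q = 13.4. From demand, P = 147.3.
CS = ½·(187.5 − 120.5)·67/3 = 4489/6; PS = (120.5·67/3 − 87·67/3 − ½·1.5·(67/3)²) = 4489/12; TS = 1122.25.
CS = ½·(187.5 − 147.3)·13.4 = 269.34; PS = (147.3·13.4 − 87·13.4 − ½·1.5·13.4²) = 673.35; TS = 942.69.
DWL = 1122.25 − 942.69 = 179.56.

DWL = 179.56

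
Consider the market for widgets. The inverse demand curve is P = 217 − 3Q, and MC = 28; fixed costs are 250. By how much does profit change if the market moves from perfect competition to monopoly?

Profit rises by 2976.75

Competitive firms price at marginal cost: P = 28, giving Q = 63.
Profit = (28 − 28)·63 − 250 = −250.
A monopolist chooses Q where MR = MC. MR = 217 − 6Q; setting this equal to 28 gives Q = 31.5 and P = 122.5.
Profit = (122.5 − 28)·31.5 − 250 = 2726.75.
Change in profit: 2726.75 − −250 = 2976.75.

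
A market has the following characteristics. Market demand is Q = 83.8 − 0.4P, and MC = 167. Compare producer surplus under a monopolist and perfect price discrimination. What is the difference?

PS rises by 180.625

Inverting demand: P = 209.5 − 2.5Q.
A monopolist chooses Q where MR = MC. MR = 209.5 − 5Q; setting this equal to 167 gives Q = 8.5 and P = 188.25.
PS = (188.25 − 167)·8.5 = 180.625.
A perfectly discriminating monopolist sells every unit with P(Q) ≥ MC(Q), so output equals the competitive quantity Q = 17. Each buyer pays their reservation price, so CS = 0 and the firm captures all surplus.
PS = ½·(209.5 − 167)·17 = 361.25.
Change in producer surplus: 361.25 − 180.625 = 180.625.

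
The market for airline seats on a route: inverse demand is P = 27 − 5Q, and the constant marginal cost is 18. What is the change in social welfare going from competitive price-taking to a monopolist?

Perfect competition: P = MC = 18, so 27 − 5Q = 18 and Q = 1.8.
CS = ½·(27 − 18)·1.8 = 8.1; PS = (18 − 18)·1.8 = 0; TS = 8.1.
A monopolist chooses Q where MR = MC. MR = 27 − 10Q; setting this equal to 18 gives Q = 0.9 and P = 22.5.
CS = ½·(27 − 22.5)·0.9 = 2.025; PS = (22.5 − 18)·0.9 = 4.05; TS = 6.075.
Change in social welfare: 6.075 − 8.1 = −2.025.

Social welfare falls by 2.025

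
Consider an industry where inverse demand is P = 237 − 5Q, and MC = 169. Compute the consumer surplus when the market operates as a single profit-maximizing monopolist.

Monopoly sets MR = MC: 237 − 10Q = 169 ⇒ Q = 6.8, P = 237 − 5·6.8 = 203.
CS = ½·(237 − 203)·6.8 = 115.6.

CS = 115.6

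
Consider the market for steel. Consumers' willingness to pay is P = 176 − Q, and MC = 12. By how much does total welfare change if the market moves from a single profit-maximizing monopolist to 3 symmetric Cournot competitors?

Monopoly sets MR = MC: 176 − 2Q = 12 ⇒ Q = 82, P = 176 − 82 = 94.
CS = ½·(176 − 94)·82 = 3362; PS = (94 − 12)·82 = 6724; TS = 10086.
With 3 symmetric Cournot firms, each firm's FOC gives 176 − 4q = 12, so q = 41, Q = 3·41 = 123, and P = 53.
CS = ½·(176 − 53)·123 = 7564.5; PS = (53 − 12)·123 = 5043; TS = 12607.5.
Change in total welfare: 12607.5 − 10086 = 2521.5.

TS rises by 2521.5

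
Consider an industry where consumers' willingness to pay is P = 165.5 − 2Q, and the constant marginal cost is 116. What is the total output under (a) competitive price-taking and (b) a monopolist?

Under competition P = MC = 116, so Q = (165.5 − 116)/2 = 24.75.
The monopolist equates marginal revenue to marginal cost: 165.5 − 4Q = 116, so Q = 12.375. From demand, P = 140.75.

Competition: Q = 24.75; Monopoly: Q = 12.375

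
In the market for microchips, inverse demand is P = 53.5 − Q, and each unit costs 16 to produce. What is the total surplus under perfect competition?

TS = 703.125

Competitive firms price at marginal cost: P = 16, giving Q = 37.5.
CS = ½·(53.5 − 16)·37.5 = 703.125; PS = (16 − 16)·37.5 = 0; TS = 703.125.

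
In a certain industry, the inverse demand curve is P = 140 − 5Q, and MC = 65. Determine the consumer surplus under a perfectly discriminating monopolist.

CS = 0

Under first-degree price discrimination the firm charges each unit its demand price and produces up to where P = MC, i.e. Q = 15. Consumer surplus is zero; producer surplus equals total surplus.
CS = 0.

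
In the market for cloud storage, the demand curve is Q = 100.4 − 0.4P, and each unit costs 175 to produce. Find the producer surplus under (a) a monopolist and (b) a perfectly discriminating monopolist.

Monopoly: PS = 577.6; Perfect PD: PS = 1155.2

Inverting demand: P = 251 − 2.5Q.
A monopolist chooses Q where MR = MC. MR = 251 − 5Q; setting this equal to 175 gives Q = 15.2 and P = 213.
PS = (213 − 175)·15.2 = 577.6.
With perfect price discrimination, output is the efficient level Q = 30.4 (where demand meets MC), but every buyer pays their willingness to pay: CS = 0 and PS = total surplus.
PS = ½·(251 − 175)·30.4 = 1155.2.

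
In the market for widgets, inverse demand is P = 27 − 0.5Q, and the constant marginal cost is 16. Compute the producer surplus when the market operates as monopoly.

PS = 60.5

A monopolist chooses Q where MR = MC. MR = 27 − Q; setting this equal to 16 gives Q = 11 and P = 21.5.
PS = (21.5 − 16)·11 = 60.5.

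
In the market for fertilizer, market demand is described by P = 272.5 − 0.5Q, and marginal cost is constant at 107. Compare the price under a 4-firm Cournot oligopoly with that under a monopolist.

Cournot: P = 140.1; Monopoly: P = 189.75

Cournot with 4 identical firms: the symmetric best-response condition is 272.5 − 2.5q = 107. Each firm produces q = 66.2, total output Q = 264.8, price P = 140.1.
A monopolist chooses Q where MR = MC. MR = 272.5 − Q; setting this equal to 107 gives Q = 165.5 and P = 189.75.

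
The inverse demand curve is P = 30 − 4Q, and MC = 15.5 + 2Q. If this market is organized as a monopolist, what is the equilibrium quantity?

Q = 1.45

The monopolist equates marginal revenue to marginal cost: 30 − 8Q = 15.5 + 2Q, so Q = 1.45. From demand, P = 24.2.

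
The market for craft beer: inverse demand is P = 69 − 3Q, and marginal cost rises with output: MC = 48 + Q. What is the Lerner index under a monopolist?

A monopolist chooses Q where MR = MC. MR = 69 − 6Q; setting this equal to 48 + Q gives Q = 3 and P = 60.
Lerner index = (P − MC)/P = (60 − 51)/60 = 0.15.

Lerner index = 0.15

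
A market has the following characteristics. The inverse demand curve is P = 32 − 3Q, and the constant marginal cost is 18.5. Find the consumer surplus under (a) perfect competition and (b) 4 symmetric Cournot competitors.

Competition: CS = 30.375; Cournot: CS = 19.44

Under competition P = MC = 18.5, so Q = (32 − 18.5)/3 = 4.5.
CS = ½·(32 − 18.5)·4.5 = 30.375.
In a 4-firm Cournot equilibrium, symmetry and the first-order condition give q = (32 − 18.5)/(15) = 0.9. So Q = 3.6 and P = 21.2.
CS = ½·(32 − 21.2)·3.6 = 19.44.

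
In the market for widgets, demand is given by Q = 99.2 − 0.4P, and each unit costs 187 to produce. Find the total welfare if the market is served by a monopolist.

TS = 558.15

Inverting demand: P = 248 − 2.5Q.
Monopoly sets MR = MC: 248 − 5Q = 187 ⇒ Q = 12.2, P = 248 − 2.5·12.2 = 217.5.
CS = ½·(248 − 217.5)·12.2 = 186.05; PS = (217.5 − 187)·12.2 = 372.1; TS = 558.15.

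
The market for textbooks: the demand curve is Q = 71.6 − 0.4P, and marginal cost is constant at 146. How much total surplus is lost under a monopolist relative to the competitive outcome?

DWL = 54.45

Inverting demand: P = 179 − 2.5Q.
Under competition P = MC = 146, so Q = (179 − 146)/2.5 = 13.2.
A monopolist chooses Q where MR = MC. MR = 179 − 5Q; setting this equal to 146 gives Q = 6.6 and P = 162.5.
DWL is the triangle between Q = 6.6 and Q = 13.2: ½·(13.2 − 6.6)·(162.5 − 146) = 54.45.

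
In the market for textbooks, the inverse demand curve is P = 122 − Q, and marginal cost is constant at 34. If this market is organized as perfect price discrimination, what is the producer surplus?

With perfect price discrimination, output is the efficient level Q = 88 (where demand meets MC), but every buyer pays their willingness to pay: CS = 0 and PS = total surplus.
PS = ½·(122 − 34)·88 = 3872.

PS = 3872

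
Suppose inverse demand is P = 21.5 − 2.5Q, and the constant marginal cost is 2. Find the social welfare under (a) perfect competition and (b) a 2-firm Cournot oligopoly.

Competitive firms price at marginal cost: P = 2, giving Q = 7.8.
CS = ½·(21.5 − 2)·7.8 = 76.05; PS = (2 − 2)·7.8 = 0; TS = 76.05.
With 2 symmetric Cournot firms, each firm's FOC gives 21.5 − 7.5q = 2, so q = 2.6, Q = 2·2.6 = 5.2, and P = 8.5.
CS = ½·(21.5 − 8.5)·5.2 = 33.8; PS = (8.5 − 2)·5.2 = 33.8; TS = 67.6.

Competition: TS = 76.05; Cournot: TS = 67.6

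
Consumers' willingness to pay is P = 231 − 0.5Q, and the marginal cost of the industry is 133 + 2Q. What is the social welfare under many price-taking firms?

TS = 1920.8

Under competition P = MC: 231 − 0.5Q = 133 + 2Q ⇒ Q = 39.2, P = 211.4.
CS = ½·(231 − 211.4)·39.2 = 384.16; PS = (211.4·39.2 − 133·39.2 − ½·2·39.2²) = 1536.64; TS = 1920.8.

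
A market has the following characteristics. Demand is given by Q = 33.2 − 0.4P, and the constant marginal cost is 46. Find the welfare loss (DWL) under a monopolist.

DWL = 68.45

Inverting demand: P = 83 − 2.5Q.
Under competition P = MC = 46, so Q = (83 − 46)/2.5 = 14.8.
The monopolist equates marginal revenue to marginal cost: 83 − 5Q = 46, so Q = 7.4. From demand, P = 64.5.
DWL is the triangle between Q = 7.4 and Q = 14.8: ½·(14.8 − 7.4)·(64.5 − 46) = 68.45.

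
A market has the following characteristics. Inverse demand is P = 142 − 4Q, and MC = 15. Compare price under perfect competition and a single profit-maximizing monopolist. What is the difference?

Under competition P = MC = 15, so Q = (142 − 15)/4 = 31.75.
The monopolist equates marginal revenue to marginal cost: 142 − 8Q = 15, so Q = 15.875. From demand, P = 78.5.
Change in price: 78.5 − 15 = 63.5.

Price rises by 63.5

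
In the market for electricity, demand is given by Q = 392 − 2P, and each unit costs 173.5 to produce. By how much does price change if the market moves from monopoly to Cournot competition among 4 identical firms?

P falls by 6.75

Inverting demand: P = 196 − 0.5Q.
Monopoly sets MR = MC: 196 − Q = 173.5 ⇒ Q = 22.5, P = 196 − 0.5·22.5 = 184.75.
In a 4-firm Cournot equilibrium, symmetry and the first-order condition give q = (196 − 173.5)/(2.5) = 9. So Q = 36 and P = 178.
Change in price: 178 − 184.75 = −6.75.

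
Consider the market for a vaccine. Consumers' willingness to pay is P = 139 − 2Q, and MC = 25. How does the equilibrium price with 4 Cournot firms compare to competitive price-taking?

Cournot: P = 47.8; Competition: P = 25

In a 4-firm Cournot equilibrium, symmetry and the first-order condition give q = (139 − 25)/(10) = 11.4. So Q = 45.6 and P = 47.8.
Under competition P = MC = 25, so Q = (139 − 25)/2 = 57.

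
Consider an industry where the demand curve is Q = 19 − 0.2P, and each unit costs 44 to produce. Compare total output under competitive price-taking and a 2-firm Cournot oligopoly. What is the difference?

Total output falls by 3.4

Inverting demand: P = 95 − 5Q.
Perfect competition: P = MC = 44, so 95 − 5Q = 44 and Q = 10.2.
With 2 symmetric Cournot firms, each firm's FOC gives 95 − 15q = 44, so q = 3.4, Q = 2·3.4 = 6.8, and P = 61.
Change in total output: 6.8 − 10.2 = −3.4.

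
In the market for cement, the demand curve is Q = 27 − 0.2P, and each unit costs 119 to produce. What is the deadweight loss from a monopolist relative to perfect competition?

Inverting demand: P = 135 − 5Q.
Under competition P = MC = 119, so Q = (135 − 119)/5 = 3.2.
Monopoly sets MR = MC: 135 − 10Q = 119 ⇒ Q = 1.6, P = 135 − 5·1.6 = 127.
DWL is the triangle between Q = 1.6 and Q = 3.2: ½·(3.2 − 1.6)·(127 − 119) = 6.4.

DWL = 6.4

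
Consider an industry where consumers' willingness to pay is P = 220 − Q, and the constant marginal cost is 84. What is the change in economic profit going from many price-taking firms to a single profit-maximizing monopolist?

π rises by 4624

Perfect competition: P = MC = 84, so 220 − Q = 84 and Q = 136.
Profit = (84 − 84)·136 = 0.
Monopoly sets MR = MC: 220 − 2Q = 84 ⇒ Q = 68, P = 220 − 68 = 152.
Profit = (152 − 84)·68 = 4624.
Change in economic profit: 4624 − 0 = 4624.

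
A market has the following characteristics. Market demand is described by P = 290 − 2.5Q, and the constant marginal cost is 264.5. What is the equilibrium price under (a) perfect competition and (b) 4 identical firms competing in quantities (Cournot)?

Competitive firms price at marginal cost: P = 264.5, giving Q = 10.2.
In a 4-firm Cournot equilibrium, symmetry and the first-order condition give q = (290 − 264.5)/(12.5) = 2.04. So Q = 8.16 and P = 269.6.

Competition: P = 264.5; Cournot: P = 269.6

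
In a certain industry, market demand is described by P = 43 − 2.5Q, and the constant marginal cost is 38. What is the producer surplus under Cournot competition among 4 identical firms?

PS = 1.6

With 4 symmetric Cournot firms, each firm's FOC gives 43 − 12.5q = 38, so q = 0.4, Q = 4·0.4 = 1.6, and P = 39.
PS = (39 − 38)·1.6 = 1.6.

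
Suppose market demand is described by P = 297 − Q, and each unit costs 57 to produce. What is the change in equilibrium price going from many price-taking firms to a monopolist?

P rises by 120

Competitive firms price at marginal cost: P = 57, giving Q = 240.
The monopolist equates marginal revenue to marginal cost: 297 − 2Q = 57, so Q = 120. From demand, P = 177.
Change in equilibrium price: 177 − 57 = 120.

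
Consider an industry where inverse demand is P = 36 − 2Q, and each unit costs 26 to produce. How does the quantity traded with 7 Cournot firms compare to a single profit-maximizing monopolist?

In a 7-firm Cournot equilibrium, symmetry and the first-order condition give q = (36 − 26)/(16) = 0.625. So Q = 4.375 and P = 27.25.
The monopolist equates marginal revenue to marginal cost: 36 − 4Q = 26, so Q = 2.5. From demand, P = 31.

Cournot: Q = 4.375; Monopoly: Q = 2.5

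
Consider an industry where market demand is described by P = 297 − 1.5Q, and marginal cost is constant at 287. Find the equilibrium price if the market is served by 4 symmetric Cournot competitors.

P = 289

Cournot with 4 identical firms: the symmetric best-response condition is 297 − 7.5q = 287. Each firm produces q = 4/3, total output Q = 16/3, price P = 289.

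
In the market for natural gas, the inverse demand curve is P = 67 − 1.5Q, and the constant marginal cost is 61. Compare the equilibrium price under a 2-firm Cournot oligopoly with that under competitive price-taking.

Cournot: P = 63; Competition: P = 61

With 2 symmetric Cournot firms, each firm's FOC gives 67 − 4.5q = 61, so q = 4/3, Q = 2·4/3 = 8/3, and P = 63.
Under competition P = MC = 61, so Q = (67 − 61)/1.5 = 4.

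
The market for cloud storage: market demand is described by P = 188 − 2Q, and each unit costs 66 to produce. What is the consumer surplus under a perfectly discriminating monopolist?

Under first-degree price discrimination the firm charges each unit its demand price and produces up to where P = MC, i.e. Q = 61. Consumer surplus is zero; producer surplus equals total surplus.
CS = 0.

CS = 0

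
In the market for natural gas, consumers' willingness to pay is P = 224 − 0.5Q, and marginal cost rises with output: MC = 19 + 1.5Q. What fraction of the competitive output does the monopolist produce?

Monopoly sets MR = MC: 224 − Q = 19 + 1.5Q ⇒ Q = 82, P = 224 − 0.5·82 = 183.
Competitive equilibrium sets price equal to marginal cost: 224 − 0.5Q = 19 + 1.5Q, so Q = 102.5 and P = 172.75.
Ratio Q_m/Q_c = 82/102.5 = 0.8.

Q_m/Q_c = 0.8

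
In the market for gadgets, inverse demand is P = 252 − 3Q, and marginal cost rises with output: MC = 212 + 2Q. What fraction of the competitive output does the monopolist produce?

Monopoly sets MR = MC: 252 − 6Q = 212 + 2Q ⇒ Q = 5, P = 252 − 3·5 = 237.
Under competition P = MC: 252 − 3Q = 212 + 2Q ⇒ Q = 8, P = 228.
Ratio Q_m/Q_c = 5/8 = 0.625.

Q_m/Q_c = 0.625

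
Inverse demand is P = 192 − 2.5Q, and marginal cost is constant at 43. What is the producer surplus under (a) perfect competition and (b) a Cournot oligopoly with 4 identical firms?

Competition: PS = 0; Cournot: PS = 1420.864

Perfect competition: P = MC = 43, so 192 − 2.5Q = 43 and Q = 59.6.
PS = (43 − 43)·59.6 = 0.
In a 4-firm Cournot equilibrium, symmetry and the first-order condition give q = (192 − 43)/(12.5) = 11.92. So Q = 47.68 and P = 72.8.
PS = (72.8 − 43)·47.68 = 1420.864.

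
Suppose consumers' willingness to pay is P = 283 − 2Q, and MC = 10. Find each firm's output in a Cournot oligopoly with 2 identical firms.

q_i = 45.5

With 2 symmetric Cournot firms, each firm's FOC gives 283 − 6q = 10, so q = 45.5, Q = 2·45.5 = 91, and P = 101.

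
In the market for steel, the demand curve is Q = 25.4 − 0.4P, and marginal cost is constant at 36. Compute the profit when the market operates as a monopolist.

Inverting demand: P = 63.5 − 2.5Q.
Monopoly sets MR = MC: 63.5 − 5Q = 36 ⇒ Q = 5.5, P = 63.5 − 2.5·5.5 = 49.75.
Profit = (49.75 − 36)·5.5 = 75.625.

Profit = 75.625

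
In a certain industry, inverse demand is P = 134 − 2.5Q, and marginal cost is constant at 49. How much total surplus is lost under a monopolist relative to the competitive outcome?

DWL = 361.25

Competitive firms price at marginal cost: P = 49, giving Q = 34.
A monopolist chooses Q where MR = MC. MR = 134 − 5Q; setting this equal to 49 gives Q = 17 and P = 91.5.
DWL is the triangle between Q = 17 and Q = 34: ½·(34 − 17)·(91.5 − 49) = 361.25.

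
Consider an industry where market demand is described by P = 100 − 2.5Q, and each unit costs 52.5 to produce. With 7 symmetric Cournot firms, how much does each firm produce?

q_i = 2.375

Cournot with 7 identical firms: the symmetric best-response condition is 100 − 20q = 52.5. Each firm produces q = 2.375, total output Q = 16.625, price P = 935/16.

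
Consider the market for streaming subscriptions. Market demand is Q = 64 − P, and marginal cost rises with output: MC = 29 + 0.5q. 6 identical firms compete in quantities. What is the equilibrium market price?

Inverting demand: P = 64 − Q.
Cournot with 6 identical firms: the symmetric best-response condition is 64 − 7q = 29 + 0.5q. Each firm produces q = 14/3, total output Q = 28, price P = 36.

P = 36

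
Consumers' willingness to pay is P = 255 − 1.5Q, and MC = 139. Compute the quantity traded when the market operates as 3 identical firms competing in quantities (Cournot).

Q = 58

With 3 symmetric Cournot firms, each firm's FOC gives 255 − 6q = 139, so q = 58/3, Q = 3·58/3 = 58, and P = 168.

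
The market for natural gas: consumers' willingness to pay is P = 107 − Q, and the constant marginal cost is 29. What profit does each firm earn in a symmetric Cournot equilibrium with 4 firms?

In a 4-firm Cournot equilibrium, symmetry and the first-order condition give q = (107 − 29)/(5) = 15.6. So Q = 62.4 and P = 44.6.
Each firm's profit = (44.6 − 29)·15.6 = 243.36.

π_i = 243.36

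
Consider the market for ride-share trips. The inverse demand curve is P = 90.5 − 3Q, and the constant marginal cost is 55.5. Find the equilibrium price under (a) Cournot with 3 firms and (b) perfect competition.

Cournot: P = 64.25; Competition: P = 55.5

In a 3-firm Cournot equilibrium, symmetry and the first-order condition give q = (90.5 − 55.5)/(12) = 35/12. So Q = 8.75 and P = 64.25.
Perfect competition: P = MC = 55.5, so 90.5 − 3Q = 55.5 and Q = 35/3.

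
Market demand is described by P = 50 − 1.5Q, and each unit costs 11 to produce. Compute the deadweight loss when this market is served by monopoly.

Perfect competition: P = MC = 11, so 50 − 1.5Q = 11 and Q = 26.
Monopoly sets MR = MC: 50 − 3Q = 11 ⇒ Q = 13, P = 50 − 1.5·13 = 30.5.
DWL is the triangle between Q = 13 and Q = 26: ½·(26 − 13)·(30.5 − 11) = 126.75.

DWL = 126.75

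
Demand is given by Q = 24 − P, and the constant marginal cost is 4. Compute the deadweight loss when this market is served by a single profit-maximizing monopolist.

DWL = 50

Inverting demand: P = 24 − Q.
Perfect competition: P = MC = 4, so 24 − Q = 4 and Q = 20.
The monopolist equates marginal revenue to marginal cost: 24 − 2Q = 4, so Q = 10. From demand, P = 14.
DWL is the triangle between Q = 10 and Q = 20: ½·(20 − 10)·(14 − 4) = 50.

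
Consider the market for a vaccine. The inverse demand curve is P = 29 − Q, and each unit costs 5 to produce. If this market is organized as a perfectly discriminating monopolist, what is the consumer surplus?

CS = 0

A perfectly discriminating monopolist sells every unit with P(Q) ≥ MC(Q), so output equals the competitive quantity Q = 24. Each buyer pays their reservation price, so CS = 0 and the firm captures all surplus.
CS = 0.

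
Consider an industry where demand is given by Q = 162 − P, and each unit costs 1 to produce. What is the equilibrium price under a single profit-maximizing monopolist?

P = 81.5

Inverting demand: P = 162 − Q.
The monopolist equates marginal revenue to marginal cost: 162 − 2Q = 1, so Q = 80.5. From demand, P = 81.5.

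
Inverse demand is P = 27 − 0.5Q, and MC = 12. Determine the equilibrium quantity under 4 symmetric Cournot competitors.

With 4 symmetric Cournot firms, each firm's FOC gives 27 − 2.5q = 12, so q = 6, Q = 4·6 = 24, and P = 15.

Q = 24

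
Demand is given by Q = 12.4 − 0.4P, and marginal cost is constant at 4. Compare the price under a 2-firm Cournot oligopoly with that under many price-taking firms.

Inverting demand: P = 31 − 2.5Q.
In a 2-firm Cournot equilibrium, symmetry and the first-order condition give q = (31 − 4)/(7.5) = 3.6. So Q = 7.2 and P = 13.
Under competition P = MC = 4, so Q = (31 − 4)/2.5 = 10.8.

Cournot: P = 13; Competition: P = 4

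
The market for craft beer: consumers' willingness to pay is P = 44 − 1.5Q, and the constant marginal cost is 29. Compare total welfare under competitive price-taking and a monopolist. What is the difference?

TS falls by 18.75

Competitive firms price at marginal cost: P = 29, giving Q = 10.
CS = ½·(44 − 29)·10 = 75; PS = (29 − 29)·10 = 0; TS = 75.
Monopoly sets MR = MC: 44 − 3Q = 29 ⇒ Q = 5, P = 44 − 1.5·5 = 36.5.
CS = ½·(44 − 36.5)·5 = 18.75; PS = (36.5 − 29)·5 = 37.5; TS = 56.25.
Change in total welfare: 56.25 − 75 = −18.75.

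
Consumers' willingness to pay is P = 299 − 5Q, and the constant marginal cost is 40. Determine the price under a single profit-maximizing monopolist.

P = 169.5

A monopolist chooses Q where MR = MC. MR = 299 − 10Q; setting this equal to 40 gives Q = 25.9 and P = 169.5.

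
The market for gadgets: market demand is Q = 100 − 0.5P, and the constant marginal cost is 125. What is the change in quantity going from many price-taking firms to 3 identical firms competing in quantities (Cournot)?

Quantity falls by 9.375

Inverting demand: P = 200 − 2Q.
Perfect competition: P = MC = 125, so 200 − 2Q = 125 and Q = 37.5.
Cournot with 3 identical firms: the symmetric best-response condition is 200 − 8q = 125. Each firm produces q = 9.375, total output Q = 28.125, price P = 143.75.
Change in quantity: 28.125 − 37.5 = −9.375.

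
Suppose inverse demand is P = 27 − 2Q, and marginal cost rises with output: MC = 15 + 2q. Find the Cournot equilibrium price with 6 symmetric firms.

P = 18

In a 6-firm Cournot equilibrium, symmetry and the first-order condition give q = (27 − 15)/(16) = 0.75. So Q = 4.5 and P = 18.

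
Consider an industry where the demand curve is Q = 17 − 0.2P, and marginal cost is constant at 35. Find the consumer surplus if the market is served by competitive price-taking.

Inverting demand: P = 85 − 5Q.
Under competition P = MC = 35, so Q = (85 − 35)/5 = 10.
CS = ½·(85 − 35)·10 = 250.

CS = 250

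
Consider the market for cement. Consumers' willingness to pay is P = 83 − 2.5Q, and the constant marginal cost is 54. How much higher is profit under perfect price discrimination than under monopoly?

The monopolist equates marginal revenue to marginal cost: 83 − 5Q = 54, so Q = 5.8. From demand, P = 68.5.
Profit = (68.5 − 54)·5.8 = 84.1.
With perfect price discrimination, output is the efficient level Q = 11.6 (where demand meets MC), but every buyer pays their willingness to pay: CS = 0 and PS = total surplus.
PS equals the full surplus area, 168.2. Profit = 168.2 = 168.2.
Change in profit: 168.2 − 84.1 = 84.1.

π rises by 84.1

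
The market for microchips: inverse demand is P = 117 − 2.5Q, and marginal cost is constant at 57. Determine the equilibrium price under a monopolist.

A monopolist chooses Q where MR = MC. MR = 117 − 5Q; setting this equal to 57 gives Q = 12 and P = 87.

P = 87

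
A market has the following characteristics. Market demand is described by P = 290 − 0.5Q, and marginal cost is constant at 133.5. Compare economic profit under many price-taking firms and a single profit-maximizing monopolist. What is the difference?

Under competition P = MC = 133.5, so Q = (290 − 133.5)/0.5 = 313.
Profit = (133.5 − 133.5)·313 = 0.
The monopolist equates marginal revenue to marginal cost: 290 − Q = 133.5, so Q = 156.5. From demand, P = 211.75.
Profit = (211.75 − 133.5)·156.5 = 12246.125.
Change in economic profit: 12246.125 − 0 = 12246.125.

Economic profit rises by 12246.125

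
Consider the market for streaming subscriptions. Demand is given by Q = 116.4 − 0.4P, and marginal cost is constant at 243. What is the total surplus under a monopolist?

Inverting demand: P = 291 − 2.5Q.
Monopoly sets MR = MC: 291 − 5Q = 243 ⇒ Q = 9.6, P = 291 − 2.5·9.6 = 267.
CS = ½·(291 − 267)·9.6 = 115.2; PS = (267 − 243)·9.6 = 230.4; TS = 345.6.

TS = 345.6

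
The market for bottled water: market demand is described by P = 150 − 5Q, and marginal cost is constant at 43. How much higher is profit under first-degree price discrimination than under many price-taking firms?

Profit rises by 1144.9

Competitive firms price at marginal cost: P = 43, giving Q = 21.4.
Profit = (43 − 43)·21.4 = 0.
With perfect price discrimination, output is the efficient level Q = 21.4 (where demand meets MC), but every buyer pays their willingness to pay: CS = 0 and PS = total surplus.
PS equals the full surplus area, 1144.9. Profit = 1144.9 = 1144.9.
Change in profit: 1144.9 − 0 = 1144.9.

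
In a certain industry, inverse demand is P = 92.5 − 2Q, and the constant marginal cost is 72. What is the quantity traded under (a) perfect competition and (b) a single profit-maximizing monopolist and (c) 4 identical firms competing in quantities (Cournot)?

Competitive firms price at marginal cost: P = 72, giving Q = 10.25.
The monopolist equates marginal revenue to marginal cost: 92.5 − 4Q = 72, so Q = 5.125. From demand, P = 82.25.
Cournot with 4 identical firms: the symmetric best-response condition is 92.5 − 10q = 72. Each firm produces q = 2.05, total output Q = 8.2, price P = 76.1.

Competition: Q = 10.25; Monopoly: Q = 5.125; Cournot: Q = 8.2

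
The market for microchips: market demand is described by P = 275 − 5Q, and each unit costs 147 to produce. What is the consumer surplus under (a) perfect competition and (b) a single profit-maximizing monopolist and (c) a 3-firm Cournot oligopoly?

Under competition P = MC = 147, so Q = (275 − 147)/5 = 25.6.
CS = ½·(275 − 147)·25.6 = 1638.4.
A monopolist chooses Q where MR = MC. MR = 275 − 10Q; setting this equal to 147 gives Q = 12.8 and P = 211.
CS = ½·(275 − 211)·12.8 = 409.6.
With 3 symmetric Cournot firms, each firm's FOC gives 275 − 20q = 147, so q = 6.4, Q = 3·6.4 = 19.2, and P = 179.
CS = ½·(275 − 179)·19.2 = 921.6.

Competition: CS = 1638.4; Monopoly: CS = 409.6; Cournot: CS = 921.6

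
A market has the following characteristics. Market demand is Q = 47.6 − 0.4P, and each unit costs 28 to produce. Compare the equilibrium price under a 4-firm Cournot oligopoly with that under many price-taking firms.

Cournot: P = 46.2; Competition: P = 28

Inverting demand: P = 119 − 2.5Q.
Cournot with 4 identical firms: the symmetric best-response condition is 119 − 12.5q = 28. Each firm produces q = 7.28, total output Q = 29.12, price P = 46.2.
Perfect competition: P = MC = 28, so 119 − 2.5Q = 28 and Q = 36.4.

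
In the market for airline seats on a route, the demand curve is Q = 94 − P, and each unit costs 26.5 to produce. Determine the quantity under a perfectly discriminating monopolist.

Q = 67.5

Inverting demand: P = 94 − Q.
With perfect price discrimination, output is the efficient level Q = 67.5 (where demand meets MC), but every buyer pays their willingness to pay: CS = 0 and PS = total surplus.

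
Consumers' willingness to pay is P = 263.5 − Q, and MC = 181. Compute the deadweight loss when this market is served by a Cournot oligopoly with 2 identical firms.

Under competition P = MC = 181, so Q = (263.5 − 181)/1 = 82.5.
Cournot with 2 identical firms: the symmetric best-response condition is 263.5 − 3q = 181. Each firm produces q = 27.5, total output Q = 55, price P = 208.5.
DWL is the triangle between Q = 55 and Q = 82.5: ½·(82.5 − 55)·(208.5 − 181) = 378.125.

DWL = 378.125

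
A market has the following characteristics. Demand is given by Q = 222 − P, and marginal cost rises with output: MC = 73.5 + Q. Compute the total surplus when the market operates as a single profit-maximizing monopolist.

Inverting demand: P = 222 − Q.
The monopolist equates marginal revenue to marginal cost: 222 − 2Q = 73.5 + Q, so Q = 49.5. From demand, P = 172.5.
CS = ½·(222 − 172.5)·49.5 = 1225.125; PS = (172.5·49.5 − 73.5·49.5 − ½·1·49.5²) = 3675.375; TS = 4900.5.

TS = 4900.5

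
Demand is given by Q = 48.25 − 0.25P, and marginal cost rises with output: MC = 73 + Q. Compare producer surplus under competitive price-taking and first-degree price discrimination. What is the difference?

Inverting demand: P = 193 − 4Q.
Under competition P = MC: 193 − 4Q = 73 + Q ⇒ Q = 24, P = 97.
PS = P·Q − VC(Q) = 97·24 − (73·24 + ½·1·24²) = 288.
A perfectly discriminating monopolist sells every unit with P(Q) ≥ MC(Q), so output equals the competitive quantity Q = 24. Each buyer pays their reservation price, so CS = 0 and the firm captures all surplus.
PS = ½·(193 − 73)·24 = 1440.
Change in producer surplus: 1440 − 288 = 1152.

Producer surplus rises by 1152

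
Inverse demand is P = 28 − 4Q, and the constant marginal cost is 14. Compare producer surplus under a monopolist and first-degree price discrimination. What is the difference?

PS rises by 12.25

A monopolist chooses Q where MR = MC. MR = 28 − 8Q; setting this equal to 14 gives Q = 1.75 and P = 21.
PS = (21 − 14)·1.75 = 12.25.
With perfect price discrimination, output is the efficient level Q = 3.5 (where demand meets MC), but every buyer pays their willingness to pay: CS = 0 and PS = total surplus.
PS = ½·(28 − 14)·3.5 = 24.5.
Change in producer surplus: 24.5 − 12.25 = 12.25.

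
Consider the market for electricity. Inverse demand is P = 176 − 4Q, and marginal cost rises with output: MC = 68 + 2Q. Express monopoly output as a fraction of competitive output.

Q_m/Q_c = 0.6

The monopolist equates marginal revenue to marginal cost: 176 − 8Q = 68 + 2Q, so Q = 10.8. From demand, P = 132.8.
Competitive equilibrium sets price equal to marginal cost: 176 − 4Q = 68 + 2Q, so Q = 18 and P = 104.
Ratio Q_m/Q_c = 10.8/18 = 0.6.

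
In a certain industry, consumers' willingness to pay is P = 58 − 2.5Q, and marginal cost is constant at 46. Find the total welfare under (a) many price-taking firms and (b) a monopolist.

Competition: TS = 28.8; Monopoly: TS = 21.6

Under competition P = MC = 46, so Q = (58 − 46)/2.5 = 4.8.
CS = ½·(58 − 46)·4.8 = 28.8; PS = (46 − 46)·4.8 = 0; TS = 28.8.
A monopolist chooses Q where MR = MC. MR = 58 − 5Q; setting this equal to 46 gives Q = 2.4 and P = 52.
CS = ½·(58 − 52)·2.4 = 7.2; PS = (52 − 46)·2.4 = 14.4; TS = 21.6.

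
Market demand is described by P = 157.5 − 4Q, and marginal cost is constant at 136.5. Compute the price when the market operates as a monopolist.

P = 147

The monopolist equates marginal revenue to marginal cost: 157.5 − 8Q = 136.5, so Q = 2.625. From demand, P = 147.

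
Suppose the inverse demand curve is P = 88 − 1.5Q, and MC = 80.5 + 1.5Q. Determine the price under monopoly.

P = 85.5

The monopolist equates marginal revenue to marginal cost: 88 − 3Q = 80.5 + 1.5Q, so Q = 5/3. From demand, P = 85.5.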